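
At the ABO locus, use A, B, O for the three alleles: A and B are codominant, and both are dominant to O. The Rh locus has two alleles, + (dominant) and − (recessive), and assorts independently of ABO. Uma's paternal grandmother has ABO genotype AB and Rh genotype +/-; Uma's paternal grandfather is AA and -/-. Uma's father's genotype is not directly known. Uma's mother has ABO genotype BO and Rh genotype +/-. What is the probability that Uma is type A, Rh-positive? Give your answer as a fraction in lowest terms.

15/64

Uma's father's ABO genotype from AB × AA: 1/2 AA, 1/2 AB.
Crossing each possibility with the mother BO and summing P(type A): 1/2·1/2 + 1/2·1/4 = 3/8.
Similarly for Rh via the father's Rh distribution: P(Rh+) = 5/8.
Independent loci: 3/8 × 5/8 = 15/64.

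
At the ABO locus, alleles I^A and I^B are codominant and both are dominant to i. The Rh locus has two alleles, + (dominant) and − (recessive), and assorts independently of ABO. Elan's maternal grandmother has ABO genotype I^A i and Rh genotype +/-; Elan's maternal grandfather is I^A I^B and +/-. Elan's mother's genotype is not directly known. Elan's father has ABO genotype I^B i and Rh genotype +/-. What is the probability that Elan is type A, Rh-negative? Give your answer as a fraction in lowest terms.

Elan's mother's ABO genotype from I^A i × I^A I^B: 1/4 I^A I^A, 1/4 I^A I^B, 1/4 I^A i, 1/4 I^B i.
Crossing each possibility with the father I^B i and summing P(type A): 1/4·1/2 + 1/4·1/4 + 1/4·1/4 + 1/4·0 = 1/4.
Similarly for Rh via the mother's Rh distribution: P(Rh-) = 1/4.
Independent loci: 1/4 × 1/4 = 1/16.

1/16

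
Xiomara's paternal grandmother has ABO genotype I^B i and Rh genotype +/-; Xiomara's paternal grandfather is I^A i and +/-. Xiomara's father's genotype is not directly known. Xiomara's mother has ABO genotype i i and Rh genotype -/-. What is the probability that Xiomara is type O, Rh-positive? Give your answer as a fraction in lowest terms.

Xiomara's father's ABO genotype from I^B i × I^A i: 1/4 I^A I^B, 1/4 I^A i, 1/4 I^B i, 1/4 i i.
Crossing each possibility with the mother i i and summing P(type O): 1/4·0 + 1/4·1/2 + 1/4·1/2 + 1/4·1 = 1/2.
Similarly for Rh via the father's Rh distribution: P(Rh+) = 1/2.
Independent loci: 1/2 × 1/2 = 1/4.

1/4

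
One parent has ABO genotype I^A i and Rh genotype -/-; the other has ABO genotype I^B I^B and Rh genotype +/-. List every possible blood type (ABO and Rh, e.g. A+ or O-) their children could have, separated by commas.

B+, B-, AB+, AB-

Gametes from I^A i × I^B I^B give offspring ABO genotypes I^A I^B, I^B i, i.e. phenotypes B, AB.
Rh cross -/- × +/- → phenotypes Rh+, Rh-.
Combining independently: B+, B-, AB+, AB-.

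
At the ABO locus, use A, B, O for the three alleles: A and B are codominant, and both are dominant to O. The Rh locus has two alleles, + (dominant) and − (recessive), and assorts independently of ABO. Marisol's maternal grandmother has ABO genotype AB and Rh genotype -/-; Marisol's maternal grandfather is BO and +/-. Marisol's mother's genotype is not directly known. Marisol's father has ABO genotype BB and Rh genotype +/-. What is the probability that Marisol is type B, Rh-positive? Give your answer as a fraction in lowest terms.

Marisol's mother's ABO genotype from AB × BO: 1/4 AB, 1/4 AO, 1/4 BB, 1/4 BO.
Crossing each possibility with the father BB and summing P(type B): 1/4·1/2 + 1/4·1/2 + 1/4·1 + 1/4·1 = 3/4.
Similarly for Rh via the mother's Rh distribution: P(Rh+) = 5/8.
Independent loci: 3/4 × 5/8 = 15/32.

15/32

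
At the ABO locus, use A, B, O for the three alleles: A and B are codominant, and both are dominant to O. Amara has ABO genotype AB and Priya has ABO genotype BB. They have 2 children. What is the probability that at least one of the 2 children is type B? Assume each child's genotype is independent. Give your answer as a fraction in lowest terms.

3/4

ABO cross AB × BB → 1/2 B, 1/2 AB.
So P(type B) = 1/2 per child.
P(none) = (1/2)^2 = 1/4; P(at least one) = 1 − 1/4 = 3/4.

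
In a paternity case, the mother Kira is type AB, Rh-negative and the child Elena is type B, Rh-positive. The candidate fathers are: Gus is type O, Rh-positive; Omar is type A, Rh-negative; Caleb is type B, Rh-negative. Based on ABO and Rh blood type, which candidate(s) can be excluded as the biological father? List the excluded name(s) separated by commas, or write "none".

A candidate is excluded only if no genotype consistent with his phenotype could produce a type B, Rh-positive child with a type AB, Rh-negative mother.
Omar (type A, Rh-): no genotype consistent with that phenotype can produce a type-B Rh+ child with a type-AB mother.
Caleb (type B, Rh-): no genotype consistent with that phenotype can produce a type-B Rh+ child with a type-AB mother.

Omar, Caleb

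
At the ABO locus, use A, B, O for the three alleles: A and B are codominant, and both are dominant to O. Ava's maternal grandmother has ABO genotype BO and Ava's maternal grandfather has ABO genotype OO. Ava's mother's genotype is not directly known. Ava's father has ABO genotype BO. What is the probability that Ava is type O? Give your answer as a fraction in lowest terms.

3/8

Ava's mother's ABO genotype from BO × OO: 1/2 BO, 1/2 OO.
Crossing each possibility with the father BO and summing P(type O): 1/2·1/4 + 1/2·1/2 = 3/8.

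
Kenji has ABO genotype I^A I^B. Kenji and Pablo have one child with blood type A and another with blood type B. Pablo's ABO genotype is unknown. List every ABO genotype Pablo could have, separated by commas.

For each candidate genotype of Pablo, check whether crossing it with I^A I^B can produce every observed child phenotype.
  I^A I^A → possible child types {A, AB} ✗
  I^A I^B → possible child types {A, B, AB} ✓
  I^A i → possible child types {A, B, AB} ✓
  I^B I^B → possible child types {B, AB} ✗
  I^B i → possible child types {A, B, AB} ✓
  i i → possible child types {A, B} ✓

I^A I^B, I^A i, I^B i, i i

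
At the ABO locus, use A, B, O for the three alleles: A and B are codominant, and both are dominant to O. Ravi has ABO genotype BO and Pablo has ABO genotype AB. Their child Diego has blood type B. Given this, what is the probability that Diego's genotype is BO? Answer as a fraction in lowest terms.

1/2

Cross BO × AB → 1/4 AB, 1/4 AO, 1/4 BB, 1/4 BO.
Type-B genotypes among offspring: BB (1/4), BO (1/4); total 1/2.
P(BO | type B) = (1/4) / (1/2) = 1/2.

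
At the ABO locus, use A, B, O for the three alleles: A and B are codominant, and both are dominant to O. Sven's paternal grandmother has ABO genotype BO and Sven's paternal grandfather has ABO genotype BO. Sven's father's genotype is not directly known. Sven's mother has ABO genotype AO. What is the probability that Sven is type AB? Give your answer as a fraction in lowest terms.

Sven's father's ABO genotype from BO × BO: 1/4 BB, 1/2 BO, 1/4 OO.
Crossing each possibility with the mother AO and summing P(type AB): 1/4·1/2 + 1/2·1/4 + 1/4·0 = 1/4.

1/4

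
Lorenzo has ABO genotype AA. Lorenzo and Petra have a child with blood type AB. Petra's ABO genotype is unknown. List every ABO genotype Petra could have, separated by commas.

For each candidate genotype of Petra, check whether crossing it with AA can produce every observed child phenotype.
  AA → possible child types {A} ✗
  AB → possible child types {A, AB} ✓
  AO → possible child types {A} ✗
  BB → possible child types {AB} ✓
  BO → possible child types {A, AB} ✓
  OO → possible child types {A} ✗

AB, BB, BO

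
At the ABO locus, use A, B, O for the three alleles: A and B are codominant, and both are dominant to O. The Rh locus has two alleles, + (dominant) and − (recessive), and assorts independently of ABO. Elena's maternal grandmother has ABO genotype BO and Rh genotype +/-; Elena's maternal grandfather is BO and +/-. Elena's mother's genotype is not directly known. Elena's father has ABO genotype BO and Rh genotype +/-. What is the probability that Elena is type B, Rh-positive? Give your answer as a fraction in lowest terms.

9/16

Elena's mother's ABO genotype from BO × BO: 1/4 BB, 1/2 BO, 1/4 OO.
Crossing each possibility with the father BO and summing P(type B): 1/4·1 + 1/2·3/4 + 1/4·1/2 = 3/4.
Similarly for Rh via the mother's Rh distribution: P(Rh+) = 3/4.
Independent loci: 3/4 × 3/4 = 9/16.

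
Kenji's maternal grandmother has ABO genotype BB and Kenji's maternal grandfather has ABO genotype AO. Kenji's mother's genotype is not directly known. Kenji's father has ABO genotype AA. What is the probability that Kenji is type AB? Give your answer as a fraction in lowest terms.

1/2

Kenji's mother's ABO genotype from BB × AO: 1/2 AB, 1/2 BO.
Crossing each possibility with the father AA and summing P(type AB): 1/2·1/2 + 1/2·1/2 = 1/2.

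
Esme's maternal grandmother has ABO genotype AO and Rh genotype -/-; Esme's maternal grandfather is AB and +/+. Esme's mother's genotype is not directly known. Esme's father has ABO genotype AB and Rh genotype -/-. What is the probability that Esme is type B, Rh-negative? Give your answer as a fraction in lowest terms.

Esme's mother's ABO genotype from AO × AB: 1/4 AA, 1/4 AB, 1/4 AO, 1/4 BO.
Crossing each possibility with the father AB and summing P(type B): 1/4·0 + 1/4·1/4 + 1/4·1/4 + 1/4·1/2 = 1/4.
Similarly for Rh via the mother's Rh distribution: P(Rh-) = 1/2.
Independent loci: 1/4 × 1/2 = 1/8.

1/8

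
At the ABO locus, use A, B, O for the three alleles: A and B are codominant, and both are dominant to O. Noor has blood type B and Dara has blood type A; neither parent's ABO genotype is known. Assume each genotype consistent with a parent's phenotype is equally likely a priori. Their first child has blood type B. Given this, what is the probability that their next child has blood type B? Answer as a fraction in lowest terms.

Possible genotypes: Noor ∈ {BB, BO}; Dara ∈ {AA, AO}.
Weight each parental genotype pair by prior × P(type-B child):
  BB × AO: posterior weight 2/3; P(next child type B) = 1/2.
  BO × AO: posterior weight 1/3; P(next child type B) = 1/4.
Weighted sum = 5/12.

5/12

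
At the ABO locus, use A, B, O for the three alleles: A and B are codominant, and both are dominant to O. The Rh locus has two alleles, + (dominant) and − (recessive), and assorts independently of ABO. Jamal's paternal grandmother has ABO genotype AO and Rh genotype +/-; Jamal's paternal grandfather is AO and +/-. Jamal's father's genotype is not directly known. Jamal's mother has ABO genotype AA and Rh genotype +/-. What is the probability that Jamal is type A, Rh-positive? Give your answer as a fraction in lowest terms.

3/4

Jamal's father's ABO genotype from AO × AO: 1/4 AA, 1/2 AO, 1/4 OO.
Crossing each possibility with the mother AA and summing P(type A): 1/4·1 + 1/2·1 + 1/4·1 = 1.
Similarly for Rh via the father's Rh distribution: P(Rh+) = 3/4.
Independent loci: 1 × 3/4 = 3/4.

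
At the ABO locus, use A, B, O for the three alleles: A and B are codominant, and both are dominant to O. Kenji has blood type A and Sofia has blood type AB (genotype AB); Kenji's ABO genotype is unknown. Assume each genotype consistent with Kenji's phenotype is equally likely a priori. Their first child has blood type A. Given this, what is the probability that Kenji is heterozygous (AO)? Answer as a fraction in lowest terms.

1/2

Possible genotypes: Kenji ∈ {AA, AO}; Sofia ∈ {AB}.
Weight each parental genotype pair by prior × P(type-A child):
  AA × AB: posterior weight 1/2.
  AO × AB: posterior weight 1/2.
Sum the posterior weight over pairs where Kenji is AO: 1/2.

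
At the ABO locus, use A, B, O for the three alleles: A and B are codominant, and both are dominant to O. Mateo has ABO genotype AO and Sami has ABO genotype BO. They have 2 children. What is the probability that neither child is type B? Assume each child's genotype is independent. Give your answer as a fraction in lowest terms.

ABO cross AO × BO → 1/4 O, 1/4 A, 1/4 B, 1/4 AB.
So P(type B) = 1/4 per child.
P(not type B) = 3/4 for one child; (3/4)^2 = 9/16.

9/16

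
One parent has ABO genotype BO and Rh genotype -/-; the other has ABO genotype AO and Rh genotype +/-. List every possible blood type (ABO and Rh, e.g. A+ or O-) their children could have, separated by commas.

Gametes from BO × AO give offspring ABO genotypes AB, AO, BO, OO, i.e. phenotypes O, A, B, AB.
Rh cross -/- × +/- → phenotypes Rh+, Rh-.
Combining independently: O+, O-, A+, A-, B+, B-, AB+, AB-.

O+, O-, A+, A-, B+, B-, AB+, AB-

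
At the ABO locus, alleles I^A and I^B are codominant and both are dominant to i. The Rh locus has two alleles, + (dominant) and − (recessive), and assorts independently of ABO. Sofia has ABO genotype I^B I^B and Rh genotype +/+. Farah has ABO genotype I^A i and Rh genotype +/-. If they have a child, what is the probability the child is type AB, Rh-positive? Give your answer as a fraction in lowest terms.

ABO cross I^B I^B × I^A i → offspring phenotypes: 1/2 B, 1/2 AB.
Rh cross +/+ × +/- → 1 Rh+.
Independent loci: P(type AB, Rh-positive) = 1/2 × 1 = 1/2.

1/2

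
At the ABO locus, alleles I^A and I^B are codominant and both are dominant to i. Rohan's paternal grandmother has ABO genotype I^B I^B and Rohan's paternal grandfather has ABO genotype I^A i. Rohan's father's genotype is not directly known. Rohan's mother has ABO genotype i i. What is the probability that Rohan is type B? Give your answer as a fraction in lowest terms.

Rohan's father's ABO genotype from I^B I^B × I^A i: 1/2 I^A I^B, 1/2 I^B i.
Crossing each possibility with the mother i i and summing P(type B): 1/2·1/2 + 1/2·1/2 = 1/2.

1/2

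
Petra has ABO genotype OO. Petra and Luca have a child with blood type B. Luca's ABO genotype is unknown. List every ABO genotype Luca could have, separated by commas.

For each candidate genotype of Luca, check whether crossing it with OO can produce every observed child phenotype.
  AA → possible child types {A} ✗
  AB → possible child types {A, B} ✓
  AO → possible child types {O, A} ✗
  BB → possible child types {B} ✓
  BO → possible child types {O, B} ✓
  OO → possible child types {O} ✗

AB, BB, BO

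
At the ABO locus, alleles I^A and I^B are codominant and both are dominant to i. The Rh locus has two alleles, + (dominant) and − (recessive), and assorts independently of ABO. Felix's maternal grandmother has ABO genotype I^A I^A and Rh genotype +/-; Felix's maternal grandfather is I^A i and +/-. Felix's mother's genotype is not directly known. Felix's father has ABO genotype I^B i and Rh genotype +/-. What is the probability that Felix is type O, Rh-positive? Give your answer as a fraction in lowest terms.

Felix's mother's ABO genotype from I^A I^A × I^A i: 1/2 I^A I^A, 1/2 I^A i.
Crossing each possibility with the father I^B i and summing P(type O): 1/2·0 + 1/2·1/4 = 1/8.
Similarly for Rh via the mother's Rh distribution: P(Rh+) = 3/4.
Independent loci: 1/8 × 3/4 = 3/32.

3/32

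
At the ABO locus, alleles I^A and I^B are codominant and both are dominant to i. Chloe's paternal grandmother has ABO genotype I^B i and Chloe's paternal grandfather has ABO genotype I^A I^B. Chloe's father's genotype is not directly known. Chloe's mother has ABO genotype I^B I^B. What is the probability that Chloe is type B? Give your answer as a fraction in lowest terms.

Chloe's father's ABO genotype from I^B i × I^A I^B: 1/4 I^A I^B, 1/4 I^A i, 1/4 I^B I^B, 1/4 I^B i.
Crossing each possibility with the mother I^B I^B and summing P(type B): 1/4·1/2 + 1/4·1/2 + 1/4·1 + 1/4·1 = 3/4.

3/4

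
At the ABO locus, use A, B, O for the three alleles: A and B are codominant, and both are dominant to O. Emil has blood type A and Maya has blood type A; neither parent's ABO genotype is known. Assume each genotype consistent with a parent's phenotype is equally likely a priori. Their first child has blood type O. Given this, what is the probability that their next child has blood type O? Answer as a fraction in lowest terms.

1/4

Possible genotypes: Emil ∈ {AA, AO}; Maya ∈ {AA, AO}.
Weight each parental genotype pair by prior × P(type-O child):
  AO × AO: posterior weight 1; P(next child type O) = 1/4.
Weighted sum = 1/4.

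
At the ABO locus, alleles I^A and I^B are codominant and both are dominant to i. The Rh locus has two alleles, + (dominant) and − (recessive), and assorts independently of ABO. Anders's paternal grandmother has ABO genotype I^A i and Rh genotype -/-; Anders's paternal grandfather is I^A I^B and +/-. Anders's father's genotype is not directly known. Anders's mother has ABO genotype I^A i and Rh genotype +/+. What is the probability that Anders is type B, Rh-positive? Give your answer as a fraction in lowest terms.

Anders's father's ABO genotype from I^A i × I^A I^B: 1/4 I^A I^A, 1/4 I^A I^B, 1/4 I^A i, 1/4 I^B i.
Crossing each possibility with the mother I^A i and summing P(type B): 1/4·0 + 1/4·1/4 + 1/4·0 + 1/4·1/4 = 1/8.
Similarly for Rh via the father's Rh distribution: P(Rh+) = 1.
Independent loci: 1/8 × 1 = 1/8.

1/8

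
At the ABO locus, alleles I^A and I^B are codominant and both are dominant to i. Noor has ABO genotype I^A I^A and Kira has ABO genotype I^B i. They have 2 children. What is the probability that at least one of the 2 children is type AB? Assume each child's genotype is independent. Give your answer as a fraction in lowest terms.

3/4

ABO cross I^A I^A × I^B i → 1/2 A, 1/2 AB.
So P(type AB) = 1/2 per child.
P(none) = (1/2)^2 = 1/4; P(at least one) = 1 − 1/4 = 3/4.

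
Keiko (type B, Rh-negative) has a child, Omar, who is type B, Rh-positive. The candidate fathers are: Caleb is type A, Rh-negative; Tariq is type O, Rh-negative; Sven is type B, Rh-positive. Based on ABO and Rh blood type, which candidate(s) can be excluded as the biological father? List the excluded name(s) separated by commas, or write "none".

A candidate is excluded only if no genotype consistent with his phenotype could produce a type B, Rh-positive child with a type B, Rh-negative mother.
Caleb (type A, Rh-): no genotype consistent with that phenotype can produce a type-B Rh+ child with a type-B mother.
Tariq (type O, Rh-): no genotype consistent with that phenotype can produce a type-B Rh+ child with a type-B mother.

Caleb, Tariq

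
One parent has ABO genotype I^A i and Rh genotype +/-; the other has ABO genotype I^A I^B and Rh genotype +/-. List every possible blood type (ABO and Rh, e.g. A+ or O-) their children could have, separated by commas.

Gametes from I^A i × I^A I^B give offspring ABO genotypes I^A I^A, I^A I^B, I^A i, I^B i, i.e. phenotypes A, B, AB.
Rh cross +/- × +/- → phenotypes Rh+, Rh-.
Combining independently: A+, A-, B+, B-, AB+, AB-.

A+, A-, B+, B-, AB+, AB-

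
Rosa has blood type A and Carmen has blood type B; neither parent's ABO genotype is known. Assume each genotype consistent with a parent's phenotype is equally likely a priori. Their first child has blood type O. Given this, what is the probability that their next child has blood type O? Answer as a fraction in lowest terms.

1/4

Possible genotypes: Rosa ∈ {AA, AO}; Carmen ∈ {BB, BO}.
Weight each parental genotype pair by prior × P(type-O child):
  AO × BO: posterior weight 1; P(next child type O) = 1/4.
Weighted sum = 1/4.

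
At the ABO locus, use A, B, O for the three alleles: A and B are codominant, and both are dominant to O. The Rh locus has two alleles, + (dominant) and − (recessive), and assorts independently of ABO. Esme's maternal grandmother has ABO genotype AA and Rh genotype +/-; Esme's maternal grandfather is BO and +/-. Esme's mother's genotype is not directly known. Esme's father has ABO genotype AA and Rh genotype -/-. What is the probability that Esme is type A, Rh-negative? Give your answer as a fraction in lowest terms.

Esme's mother's ABO genotype from AA × BO: 1/2 AB, 1/2 AO.
Crossing each possibility with the father AA and summing P(type A): 1/2·1/2 + 1/2·1 = 3/4.
Similarly for Rh via the mother's Rh distribution: P(Rh-) = 1/2.
Independent loci: 3/4 × 1/2 = 3/8.

3/8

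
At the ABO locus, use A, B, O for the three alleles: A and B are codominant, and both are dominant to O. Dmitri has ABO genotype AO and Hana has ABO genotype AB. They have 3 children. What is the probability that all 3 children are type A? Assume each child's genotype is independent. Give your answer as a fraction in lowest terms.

ABO cross AO × AB → 1/2 A, 1/4 B, 1/4 AB.
So P(type A) = 1/2 per child.
All 3 independent: (1/2)^3 = 1/8.

1/8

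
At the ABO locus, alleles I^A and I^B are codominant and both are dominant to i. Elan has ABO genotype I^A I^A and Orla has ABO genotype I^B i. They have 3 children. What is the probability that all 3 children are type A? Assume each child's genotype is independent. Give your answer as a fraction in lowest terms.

ABO cross I^A I^A × I^B i → 1/2 A, 1/2 AB.
So P(type A) = 1/2 per child.
All 3 independent: (1/2)^3 = 1/8.

1/8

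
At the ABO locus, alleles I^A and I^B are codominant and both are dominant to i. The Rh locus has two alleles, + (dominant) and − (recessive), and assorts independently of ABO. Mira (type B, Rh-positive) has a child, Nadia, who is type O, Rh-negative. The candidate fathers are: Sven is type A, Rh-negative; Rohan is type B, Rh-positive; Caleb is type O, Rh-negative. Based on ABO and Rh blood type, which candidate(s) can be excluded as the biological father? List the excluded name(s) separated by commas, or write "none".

none

A candidate is excluded only if no genotype consistent with his phenotype could produce a type O, Rh-negative child with a type B, Rh-positive mother.
Every candidate has at least one consistent genotype combination, so none can be excluded.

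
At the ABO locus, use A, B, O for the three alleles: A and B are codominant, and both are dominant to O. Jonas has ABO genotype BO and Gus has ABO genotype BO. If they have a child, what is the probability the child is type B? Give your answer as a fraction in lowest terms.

ABO cross BO × BO → offspring phenotypes: 1/4 O, 3/4 B.
So P(type B) = 3/4.

3/4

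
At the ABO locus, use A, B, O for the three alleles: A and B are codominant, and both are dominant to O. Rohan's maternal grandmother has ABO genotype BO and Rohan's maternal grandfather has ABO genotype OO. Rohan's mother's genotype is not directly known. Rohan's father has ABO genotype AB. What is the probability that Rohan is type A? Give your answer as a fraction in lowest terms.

3/8

Rohan's mother's ABO genotype from BO × OO: 1/2 BO, 1/2 OO.
Crossing each possibility with the father AB and summing P(type A): 1/2·1/4 + 1/2·1/2 = 3/8.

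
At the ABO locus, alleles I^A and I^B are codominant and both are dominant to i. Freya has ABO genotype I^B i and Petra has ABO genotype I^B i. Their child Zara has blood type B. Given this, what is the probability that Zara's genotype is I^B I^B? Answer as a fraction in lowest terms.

Cross I^B i × I^B i → 1/4 I^B I^B, 1/2 I^B i, 1/4 i i.
Type-B genotypes among offspring: I^B I^B (1/4), I^B i (1/2); total 3/4.
P(I^B I^B | type B) = (1/4) / (3/4) = 1/3.

1/3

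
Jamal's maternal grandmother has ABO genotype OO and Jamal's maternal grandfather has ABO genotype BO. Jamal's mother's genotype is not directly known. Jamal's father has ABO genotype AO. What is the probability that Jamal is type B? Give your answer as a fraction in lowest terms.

1/8

Jamal's mother's ABO genotype from OO × BO: 1/2 BO, 1/2 OO.
Crossing each possibility with the father AO and summing P(type B): 1/2·1/4 + 1/2·0 = 1/8.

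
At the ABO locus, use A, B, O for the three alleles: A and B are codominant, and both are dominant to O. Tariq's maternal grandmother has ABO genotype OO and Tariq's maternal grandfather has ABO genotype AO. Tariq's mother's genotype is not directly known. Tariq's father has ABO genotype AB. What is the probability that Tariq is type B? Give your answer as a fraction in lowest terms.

Tariq's mother's ABO genotype from OO × AO: 1/2 AO, 1/2 OO.
Crossing each possibility with the father AB and summing P(type B): 1/2·1/4 + 1/2·1/2 = 3/8.

3/8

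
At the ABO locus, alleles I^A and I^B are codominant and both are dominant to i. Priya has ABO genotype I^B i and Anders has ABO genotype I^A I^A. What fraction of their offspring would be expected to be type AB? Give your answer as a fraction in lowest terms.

ABO cross I^B i × I^A I^A → offspring phenotypes: 1/2 A, 1/2 AB.
So P(type AB) = 1/2.

1/2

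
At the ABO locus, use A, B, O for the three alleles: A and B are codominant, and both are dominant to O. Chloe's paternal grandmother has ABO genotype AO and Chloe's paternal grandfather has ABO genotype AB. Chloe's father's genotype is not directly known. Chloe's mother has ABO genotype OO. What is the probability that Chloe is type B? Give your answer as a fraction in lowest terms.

Chloe's father's ABO genotype from AO × AB: 1/4 AA, 1/4 AB, 1/4 AO, 1/4 BO.
Crossing each possibility with the mother OO and summing P(type B): 1/4·0 + 1/4·1/2 + 1/4·0 + 1/4·1/2 = 1/4.

1/4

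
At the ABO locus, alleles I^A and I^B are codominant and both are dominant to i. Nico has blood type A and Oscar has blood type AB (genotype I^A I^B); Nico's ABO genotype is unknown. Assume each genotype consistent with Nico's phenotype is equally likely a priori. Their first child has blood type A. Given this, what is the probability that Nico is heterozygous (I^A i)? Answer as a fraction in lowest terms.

Possible genotypes: Nico ∈ {I^A I^A, I^A i}; Oscar ∈ {I^A I^B}.
Weight each parental genotype pair by prior × P(type-A child):
  I^A I^A × I^A I^B: posterior weight 1/2.
  I^A i × I^A I^B: posterior weight 1/2.
Sum the posterior weight over pairs where Nico is I^A i: 1/2.

1/2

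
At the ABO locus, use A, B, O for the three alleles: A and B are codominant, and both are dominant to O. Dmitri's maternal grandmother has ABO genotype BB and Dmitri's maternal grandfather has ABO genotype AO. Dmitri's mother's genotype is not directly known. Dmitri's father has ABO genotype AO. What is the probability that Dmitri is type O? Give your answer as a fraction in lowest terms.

Dmitri's mother's ABO genotype from BB × AO: 1/2 AB, 1/2 BO.
Crossing each possibility with the father AO and summing P(type O): 1/2·0 + 1/2·1/4 = 1/8.

1/8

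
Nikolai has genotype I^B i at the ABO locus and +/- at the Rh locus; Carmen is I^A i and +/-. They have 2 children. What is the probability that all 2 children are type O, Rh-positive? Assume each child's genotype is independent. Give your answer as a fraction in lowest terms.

9/256

ABO cross I^B i × I^A i → 1/4 O, 1/4 A, 1/4 B, 1/4 AB.
Rh cross +/- × +/- → 3/4 Rh+, 1/4 Rh-; so P(type O, Rh-positive) = 1/4 × 3/4 = 3/16 per child.
All 2 independent: (3/16)^2 = 9/256.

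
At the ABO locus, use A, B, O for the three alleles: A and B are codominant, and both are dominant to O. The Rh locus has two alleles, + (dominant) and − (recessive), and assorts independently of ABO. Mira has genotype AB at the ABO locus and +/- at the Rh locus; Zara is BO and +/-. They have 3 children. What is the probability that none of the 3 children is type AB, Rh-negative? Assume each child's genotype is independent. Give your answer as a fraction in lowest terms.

ABO cross AB × BO → 1/4 A, 1/2 B, 1/4 AB.
Rh cross +/- × +/- → 3/4 Rh+, 1/4 Rh-; so P(type AB, Rh-negative) = 1/4 × 1/4 = 1/16 per child.
P(not type AB, Rh-negative) = 15/16 for one child; (15/16)^3 = 3375/4096.

3375/4096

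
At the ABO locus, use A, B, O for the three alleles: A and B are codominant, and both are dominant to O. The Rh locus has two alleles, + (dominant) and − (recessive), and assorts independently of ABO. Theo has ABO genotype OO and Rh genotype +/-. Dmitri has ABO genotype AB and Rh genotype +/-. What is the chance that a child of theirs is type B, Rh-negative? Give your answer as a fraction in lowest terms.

ABO cross OO × AB → offspring phenotypes: 1/2 A, 1/2 B.
Rh cross +/- × +/- → 3/4 Rh+, 1/4 Rh-.
Independent loci: P(type B, Rh-negative) = 1/2 × 1/4 = 1/8.

1/8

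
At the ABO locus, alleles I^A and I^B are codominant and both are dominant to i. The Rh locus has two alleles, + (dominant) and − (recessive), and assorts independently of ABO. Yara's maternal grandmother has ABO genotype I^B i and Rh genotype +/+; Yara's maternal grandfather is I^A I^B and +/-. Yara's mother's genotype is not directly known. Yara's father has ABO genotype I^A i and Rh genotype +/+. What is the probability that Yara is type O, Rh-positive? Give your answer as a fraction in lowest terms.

1/8

Yara's mother's ABO genotype from I^B i × I^A I^B: 1/4 I^A I^B, 1/4 I^A i, 1/4 I^B I^B, 1/4 I^B i.
Crossing each possibility with the father I^A i and summing P(type O): 1/4·0 + 1/4·1/4 + 1/4·0 + 1/4·1/4 = 1/8.
Similarly for Rh via the mother's Rh distribution: P(Rh+) = 1.
Independent loci: 1/8 × 1 = 1/8.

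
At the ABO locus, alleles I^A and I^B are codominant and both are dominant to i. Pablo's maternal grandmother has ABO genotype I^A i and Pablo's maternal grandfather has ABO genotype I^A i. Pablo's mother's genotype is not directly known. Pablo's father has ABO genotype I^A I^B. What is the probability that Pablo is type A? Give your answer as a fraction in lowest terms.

Pablo's mother's ABO genotype from I^A i × I^A i: 1/4 I^A I^A, 1/2 I^A i, 1/4 i i.
Crossing each possibility with the father I^A I^B and summing P(type A): 1/4·1/2 + 1/2·1/2 + 1/4·1/2 = 1/2.

1/2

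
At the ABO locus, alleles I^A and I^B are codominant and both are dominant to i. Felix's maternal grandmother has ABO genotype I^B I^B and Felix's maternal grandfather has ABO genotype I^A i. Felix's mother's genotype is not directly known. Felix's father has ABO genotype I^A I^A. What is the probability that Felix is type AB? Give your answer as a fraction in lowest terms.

1/2

Felix's mother's ABO genotype from I^B I^B × I^A i: 1/2 I^A I^B, 1/2 I^B i.
Crossing each possibility with the father I^A I^A and summing P(type AB): 1/2·1/2 + 1/2·1/2 = 1/2.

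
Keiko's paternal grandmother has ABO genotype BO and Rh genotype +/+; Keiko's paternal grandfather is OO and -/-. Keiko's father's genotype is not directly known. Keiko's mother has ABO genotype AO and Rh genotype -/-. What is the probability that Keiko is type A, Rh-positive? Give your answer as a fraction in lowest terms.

3/16

Keiko's father's ABO genotype from BO × OO: 1/2 BO, 1/2 OO.
Crossing each possibility with the mother AO and summing P(type A): 1/2·1/4 + 1/2·1/2 = 3/8.
Similarly for Rh via the father's Rh distribution: P(Rh+) = 1/2.
Independent loci: 3/8 × 1/2 = 3/16.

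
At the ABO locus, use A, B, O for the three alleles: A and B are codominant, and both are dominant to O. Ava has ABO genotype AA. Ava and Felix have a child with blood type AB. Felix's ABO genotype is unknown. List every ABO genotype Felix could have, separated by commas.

For each candidate genotype of Felix, check whether crossing it with AA can produce every observed child phenotype.
  AA → possible child types {A} ✗
  AB → possible child types {A, AB} ✓
  AO → possible child types {A} ✗
  BB → possible child types {AB} ✓
  BO → possible child types {A, AB} ✓
  OO → possible child types {A} ✗

AB, BB, BO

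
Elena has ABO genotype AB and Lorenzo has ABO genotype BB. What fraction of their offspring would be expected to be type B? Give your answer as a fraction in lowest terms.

ABO cross AB × BB → offspring phenotypes: 1/2 B, 1/2 AB.
So P(type B) = 1/2.

1/2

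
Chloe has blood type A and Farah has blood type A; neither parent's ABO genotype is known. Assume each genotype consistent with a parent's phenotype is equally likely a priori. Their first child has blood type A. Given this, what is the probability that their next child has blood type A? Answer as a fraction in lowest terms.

Possible genotypes: Chloe ∈ {I^A I^A, I^A i}; Farah ∈ {I^A I^A, I^A i}.
Weight each parental genotype pair by prior × P(type-A child):
  I^A I^A × I^A I^A: posterior weight 4/15; P(next child type A) = 1.
  I^A I^A × I^A i: posterior weight 4/15; P(next child type A) = 1.
  I^A i × I^A I^A: posterior weight 4/15; P(next child type A) = 1.
  I^A i × I^A i: posterior weight 1/5; P(next child type A) = 3/4.
Weighted sum = 19/20.

19/20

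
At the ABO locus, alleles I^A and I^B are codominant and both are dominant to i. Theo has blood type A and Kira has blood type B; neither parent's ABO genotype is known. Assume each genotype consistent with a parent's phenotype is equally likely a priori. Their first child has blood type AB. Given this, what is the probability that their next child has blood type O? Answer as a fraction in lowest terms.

1/36

Possible genotypes: Theo ∈ {I^A I^A, I^A i}; Kira ∈ {I^B I^B, I^B i}.
Weight each parental genotype pair by prior × P(type-AB child):
  I^A I^A × I^B I^B: posterior weight 4/9; P(next child type O) = 0.
  I^A I^A × I^B i: posterior weight 2/9; P(next child type O) = 0.
  I^A i × I^B I^B: posterior weight 2/9; P(next child type O) = 0.
  I^A i × I^B i: posterior weight 1/9; P(next child type O) = 1/4.
Weighted sum = 1/36.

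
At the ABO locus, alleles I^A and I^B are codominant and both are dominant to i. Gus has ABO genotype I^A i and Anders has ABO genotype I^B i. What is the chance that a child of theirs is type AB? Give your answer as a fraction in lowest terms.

ABO cross I^A i × I^B i → offspring phenotypes: 1/4 O, 1/4 A, 1/4 B, 1/4 AB.
So P(type AB) = 1/4.

1/4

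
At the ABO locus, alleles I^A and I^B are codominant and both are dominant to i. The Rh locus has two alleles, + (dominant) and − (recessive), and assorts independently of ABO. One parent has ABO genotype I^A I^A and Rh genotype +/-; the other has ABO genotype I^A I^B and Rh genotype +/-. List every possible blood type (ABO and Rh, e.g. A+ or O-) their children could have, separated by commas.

Gametes from I^A I^A × I^A I^B give offspring ABO genotypes I^A I^A, I^A I^B, i.e. phenotypes A, AB.
Rh cross +/- × +/- → phenotypes Rh+, Rh-.
Combining independently: A+, A-, AB+, AB-.

A+, A-, AB+, AB-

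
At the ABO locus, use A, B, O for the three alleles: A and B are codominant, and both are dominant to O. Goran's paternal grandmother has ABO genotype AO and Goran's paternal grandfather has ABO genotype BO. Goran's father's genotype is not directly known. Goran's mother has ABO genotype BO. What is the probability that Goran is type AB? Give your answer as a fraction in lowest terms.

1/8

Goran's father's ABO genotype from AO × BO: 1/4 AB, 1/4 AO, 1/4 BO, 1/4 OO.
Crossing each possibility with the mother BO and summing P(type AB): 1/4·1/4 + 1/4·1/4 + 1/4·0 + 1/4·0 = 1/8.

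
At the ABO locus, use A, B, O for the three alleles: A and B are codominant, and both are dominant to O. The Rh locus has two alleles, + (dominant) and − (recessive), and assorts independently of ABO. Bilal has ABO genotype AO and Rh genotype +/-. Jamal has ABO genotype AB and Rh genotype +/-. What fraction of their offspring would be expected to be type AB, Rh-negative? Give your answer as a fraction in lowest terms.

ABO cross AO × AB → offspring phenotypes: 1/2 A, 1/4 B, 1/4 AB.
Rh cross +/- × +/- → 3/4 Rh+, 1/4 Rh-.
Independent loci: P(type AB, Rh-negative) = 1/4 × 1/4 = 1/16.

1/16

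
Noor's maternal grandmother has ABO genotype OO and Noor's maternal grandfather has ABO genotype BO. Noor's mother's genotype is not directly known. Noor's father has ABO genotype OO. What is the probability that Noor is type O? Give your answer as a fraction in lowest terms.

3/4

Noor's mother's ABO genotype from OO × BO: 1/2 BO, 1/2 OO.
Crossing each possibility with the father OO and summing P(type O): 1/2·1/2 + 1/2·1 = 3/4.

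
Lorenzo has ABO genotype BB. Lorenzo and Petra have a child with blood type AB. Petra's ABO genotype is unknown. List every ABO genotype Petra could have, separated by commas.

AA, AB, AO

For each candidate genotype of Petra, check whether crossing it with BB can produce every observed child phenotype.
  AA → possible child types {AB} ✓
  AB → possible child types {B, AB} ✓
  AO → possible child types {B, AB} ✓
  BB → possible child types {B} ✗
  BO → possible child types {B} ✗
  OO → possible child types {B} ✗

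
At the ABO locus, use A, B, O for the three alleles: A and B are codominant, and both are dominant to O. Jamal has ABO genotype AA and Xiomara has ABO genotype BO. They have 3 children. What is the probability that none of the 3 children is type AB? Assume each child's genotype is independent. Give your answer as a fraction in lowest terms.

1/8

ABO cross AA × BO → 1/2 A, 1/2 AB.
So P(type AB) = 1/2 per child.
P(not type AB) = 1/2 for one child; (1/2)^3 = 1/8.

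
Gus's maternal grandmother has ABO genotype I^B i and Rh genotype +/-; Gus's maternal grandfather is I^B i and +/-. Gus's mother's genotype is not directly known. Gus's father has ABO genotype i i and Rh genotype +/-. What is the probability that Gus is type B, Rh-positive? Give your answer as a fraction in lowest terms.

Gus's mother's ABO genotype from I^B i × I^B i: 1/4 I^B I^B, 1/2 I^B i, 1/4 i i.
Crossing each possibility with the father i i and summing P(type B): 1/4·1 + 1/2·1/2 + 1/4·0 = 1/2.
Similarly for Rh via the mother's Rh distribution: P(Rh+) = 3/4.
Independent loci: 1/2 × 3/4 = 3/8.

3/8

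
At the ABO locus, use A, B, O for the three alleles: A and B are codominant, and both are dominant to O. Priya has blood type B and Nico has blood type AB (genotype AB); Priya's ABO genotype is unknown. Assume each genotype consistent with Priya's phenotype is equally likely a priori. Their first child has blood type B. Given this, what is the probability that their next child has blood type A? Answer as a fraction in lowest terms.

1/8

Possible genotypes: Priya ∈ {BB, BO}; Nico ∈ {AB}.
Weight each parental genotype pair by prior × P(type-B child):
  BB × AB: posterior weight 1/2; P(next child type A) = 0.
  BO × AB: posterior weight 1/2; P(next child type A) = 1/4.
Weighted sum = 1/8.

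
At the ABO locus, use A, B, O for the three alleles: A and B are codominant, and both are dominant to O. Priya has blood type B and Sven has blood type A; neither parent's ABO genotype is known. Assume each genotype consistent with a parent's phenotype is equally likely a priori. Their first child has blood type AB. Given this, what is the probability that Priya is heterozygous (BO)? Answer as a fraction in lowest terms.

1/3

Possible genotypes: Priya ∈ {BB, BO}; Sven ∈ {AA, AO}.
Weight each parental genotype pair by prior × P(type-AB child):
  BB × AA: posterior weight 4/9.
  BB × AO: posterior weight 2/9.
  BO × AA: posterior weight 2/9.
  BO × AO: posterior weight 1/9.
Sum the posterior weight over pairs where Priya is BO: 1/3.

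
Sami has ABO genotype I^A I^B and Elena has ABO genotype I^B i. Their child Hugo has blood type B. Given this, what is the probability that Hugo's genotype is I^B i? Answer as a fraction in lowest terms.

1/2

Cross I^A I^B × I^B i → 1/4 I^A I^B, 1/4 I^A i, 1/4 I^B I^B, 1/4 I^B i.
Type-B genotypes among offspring: I^B I^B (1/4), I^B i (1/4); total 1/2.
P(I^B i | type B) = (1/4) / (1/2) = 1/2.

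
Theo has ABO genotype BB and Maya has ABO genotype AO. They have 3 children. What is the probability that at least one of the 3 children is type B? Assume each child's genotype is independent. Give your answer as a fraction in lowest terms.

7/8

ABO cross BB × AO → 1/2 B, 1/2 AB.
So P(type B) = 1/2 per child.
P(none) = (1/2)^3 = 1/8; P(at least one) = 1 − 1/8 = 7/8.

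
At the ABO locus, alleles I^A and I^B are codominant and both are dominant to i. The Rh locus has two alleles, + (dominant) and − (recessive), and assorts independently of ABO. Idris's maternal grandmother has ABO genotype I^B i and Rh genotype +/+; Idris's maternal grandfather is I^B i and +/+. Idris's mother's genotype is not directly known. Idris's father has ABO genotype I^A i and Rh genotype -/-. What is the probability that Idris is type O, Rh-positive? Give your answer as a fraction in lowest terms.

Idris's mother's ABO genotype from I^B i × I^B i: 1/4 I^B I^B, 1/2 I^B i, 1/4 i i.
Crossing each possibility with the father I^A i and summing P(type O): 1/4·0 + 1/2·1/4 + 1/4·1/2 = 1/4.
Similarly for Rh via the mother's Rh distribution: P(Rh+) = 1.
Independent loci: 1/4 × 1 = 1/4.

1/4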